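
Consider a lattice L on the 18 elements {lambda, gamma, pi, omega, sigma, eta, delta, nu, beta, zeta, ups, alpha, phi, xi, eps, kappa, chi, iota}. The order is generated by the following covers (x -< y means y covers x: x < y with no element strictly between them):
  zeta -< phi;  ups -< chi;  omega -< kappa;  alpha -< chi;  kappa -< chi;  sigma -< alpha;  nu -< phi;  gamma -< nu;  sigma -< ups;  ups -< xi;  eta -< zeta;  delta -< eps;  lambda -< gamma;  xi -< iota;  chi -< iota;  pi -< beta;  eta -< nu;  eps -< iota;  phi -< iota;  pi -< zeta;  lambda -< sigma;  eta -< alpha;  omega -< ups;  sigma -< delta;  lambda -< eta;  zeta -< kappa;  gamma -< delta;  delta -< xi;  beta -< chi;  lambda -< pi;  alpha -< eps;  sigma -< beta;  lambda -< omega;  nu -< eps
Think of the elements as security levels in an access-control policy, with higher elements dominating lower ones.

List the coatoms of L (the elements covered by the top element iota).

The coatoms are exactly the elements covered by iota: chi, eps, phi, xi.

chi, eps, phi, xi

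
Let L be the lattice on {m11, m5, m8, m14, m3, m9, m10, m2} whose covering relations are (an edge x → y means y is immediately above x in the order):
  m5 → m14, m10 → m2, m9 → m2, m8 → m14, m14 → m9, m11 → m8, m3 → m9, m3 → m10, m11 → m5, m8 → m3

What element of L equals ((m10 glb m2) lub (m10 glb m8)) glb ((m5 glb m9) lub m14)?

m10 ∧ m2 = m10
m10 ∧ m8 = m8
m10 ∨ m8 = m10
m5 ∧ m9 = m5
m5 ∨ m14 = m14
m10 ∧ m14 = m8

m8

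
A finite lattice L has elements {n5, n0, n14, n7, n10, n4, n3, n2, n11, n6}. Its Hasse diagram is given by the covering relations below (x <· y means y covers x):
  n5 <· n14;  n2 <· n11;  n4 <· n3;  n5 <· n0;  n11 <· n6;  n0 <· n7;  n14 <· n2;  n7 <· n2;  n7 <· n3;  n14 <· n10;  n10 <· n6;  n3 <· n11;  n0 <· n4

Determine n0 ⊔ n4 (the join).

n4

Common upper bounds of {n0, n4}: n11, n3, n4, n6.
The least among these is n4.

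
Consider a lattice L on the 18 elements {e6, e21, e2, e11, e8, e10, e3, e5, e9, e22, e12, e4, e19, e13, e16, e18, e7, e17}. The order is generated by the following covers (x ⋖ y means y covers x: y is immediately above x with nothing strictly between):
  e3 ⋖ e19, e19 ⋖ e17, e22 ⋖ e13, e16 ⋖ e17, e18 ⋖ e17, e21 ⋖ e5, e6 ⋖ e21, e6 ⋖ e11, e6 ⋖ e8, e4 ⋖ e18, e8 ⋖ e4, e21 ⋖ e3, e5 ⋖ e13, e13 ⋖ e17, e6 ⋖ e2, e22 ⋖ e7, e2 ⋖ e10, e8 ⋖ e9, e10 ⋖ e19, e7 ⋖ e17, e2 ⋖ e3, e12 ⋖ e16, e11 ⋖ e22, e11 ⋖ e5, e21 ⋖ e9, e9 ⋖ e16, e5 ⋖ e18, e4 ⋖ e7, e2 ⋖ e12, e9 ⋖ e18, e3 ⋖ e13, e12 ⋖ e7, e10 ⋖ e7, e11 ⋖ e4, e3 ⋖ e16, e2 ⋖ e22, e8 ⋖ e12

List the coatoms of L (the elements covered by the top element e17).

The coatoms are exactly the elements covered by e17: e13, e16, e18, e19, e7.

e13, e16, e18, e19, e7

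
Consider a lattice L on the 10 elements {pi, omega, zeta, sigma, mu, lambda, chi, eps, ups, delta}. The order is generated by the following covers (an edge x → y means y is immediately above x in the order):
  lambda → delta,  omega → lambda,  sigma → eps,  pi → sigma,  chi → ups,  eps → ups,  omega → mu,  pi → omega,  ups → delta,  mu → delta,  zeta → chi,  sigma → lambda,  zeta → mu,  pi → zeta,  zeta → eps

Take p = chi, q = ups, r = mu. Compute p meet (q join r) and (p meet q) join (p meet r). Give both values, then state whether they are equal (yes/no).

chi; chi; yes

q join r = delta, so p meet (q join r) = chi meet delta = chi.
p meet q = chi and p meet r = zeta, so (p meet q) join (p meet r) = chi join zeta = chi.
Equal: yes.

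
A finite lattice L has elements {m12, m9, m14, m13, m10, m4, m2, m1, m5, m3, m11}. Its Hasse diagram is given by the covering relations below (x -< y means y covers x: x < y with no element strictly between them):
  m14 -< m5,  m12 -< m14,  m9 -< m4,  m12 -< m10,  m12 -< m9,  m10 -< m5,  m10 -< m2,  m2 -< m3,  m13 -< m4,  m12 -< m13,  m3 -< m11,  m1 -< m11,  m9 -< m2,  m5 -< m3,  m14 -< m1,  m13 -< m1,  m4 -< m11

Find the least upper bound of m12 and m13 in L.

m13

Common upper bounds of {m12, m13}: m1, m11, m13, m4.
The least among these is m13.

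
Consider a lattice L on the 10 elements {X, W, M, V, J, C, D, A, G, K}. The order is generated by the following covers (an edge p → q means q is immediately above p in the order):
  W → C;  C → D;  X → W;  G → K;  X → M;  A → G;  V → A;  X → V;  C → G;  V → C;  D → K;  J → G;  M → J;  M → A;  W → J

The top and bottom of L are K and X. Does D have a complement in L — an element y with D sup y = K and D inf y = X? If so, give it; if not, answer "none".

M

Need y with D ∨ y = K and D ∧ y = X.
Checking each element gives: M.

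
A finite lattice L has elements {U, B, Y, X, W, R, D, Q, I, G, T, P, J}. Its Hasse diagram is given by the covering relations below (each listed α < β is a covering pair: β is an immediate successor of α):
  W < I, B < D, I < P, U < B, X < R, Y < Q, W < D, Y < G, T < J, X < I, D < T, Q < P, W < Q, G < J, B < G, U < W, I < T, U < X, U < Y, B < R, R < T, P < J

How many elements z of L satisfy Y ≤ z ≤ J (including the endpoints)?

5

The interval [Y, J] = {G, J, P, Q, Y}, which has 5 elements.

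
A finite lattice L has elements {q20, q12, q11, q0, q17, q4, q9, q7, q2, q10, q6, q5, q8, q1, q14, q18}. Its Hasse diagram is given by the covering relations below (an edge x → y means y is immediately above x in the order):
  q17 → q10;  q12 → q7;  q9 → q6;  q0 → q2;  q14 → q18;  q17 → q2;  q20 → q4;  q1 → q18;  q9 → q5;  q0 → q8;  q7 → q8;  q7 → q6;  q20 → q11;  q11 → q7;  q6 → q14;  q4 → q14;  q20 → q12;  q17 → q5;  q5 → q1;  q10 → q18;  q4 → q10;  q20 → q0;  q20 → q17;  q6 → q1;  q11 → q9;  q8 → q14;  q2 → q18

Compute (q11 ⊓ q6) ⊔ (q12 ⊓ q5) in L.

q11

q11 ∧ q6 = q11
q12 ∧ q5 = q20
q11 ∨ q20 = q11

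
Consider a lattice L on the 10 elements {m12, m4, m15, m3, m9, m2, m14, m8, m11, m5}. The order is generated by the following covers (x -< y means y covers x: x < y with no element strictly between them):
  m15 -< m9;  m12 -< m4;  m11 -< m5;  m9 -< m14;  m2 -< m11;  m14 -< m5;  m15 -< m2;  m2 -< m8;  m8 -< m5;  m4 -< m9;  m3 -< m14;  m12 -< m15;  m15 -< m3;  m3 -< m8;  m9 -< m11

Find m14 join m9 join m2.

m5

Common upper bounds of {m14, m9, m2}: m5.
The least among these is m5.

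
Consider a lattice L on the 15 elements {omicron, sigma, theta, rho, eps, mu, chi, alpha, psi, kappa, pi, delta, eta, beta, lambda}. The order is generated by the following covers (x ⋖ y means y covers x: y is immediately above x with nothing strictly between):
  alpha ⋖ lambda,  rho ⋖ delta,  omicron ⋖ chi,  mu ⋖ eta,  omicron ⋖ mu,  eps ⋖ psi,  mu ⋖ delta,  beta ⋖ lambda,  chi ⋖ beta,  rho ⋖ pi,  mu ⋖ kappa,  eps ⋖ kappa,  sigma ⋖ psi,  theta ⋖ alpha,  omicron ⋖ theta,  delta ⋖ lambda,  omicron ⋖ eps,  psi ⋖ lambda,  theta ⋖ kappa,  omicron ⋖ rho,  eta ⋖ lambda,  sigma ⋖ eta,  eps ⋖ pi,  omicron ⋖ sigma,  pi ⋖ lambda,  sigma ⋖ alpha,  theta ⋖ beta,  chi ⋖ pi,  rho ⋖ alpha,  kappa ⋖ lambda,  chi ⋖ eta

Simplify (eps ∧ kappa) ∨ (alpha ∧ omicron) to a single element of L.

eps

eps ∧ kappa = eps
alpha ∧ omicron = omicron
eps ∨ omicron = eps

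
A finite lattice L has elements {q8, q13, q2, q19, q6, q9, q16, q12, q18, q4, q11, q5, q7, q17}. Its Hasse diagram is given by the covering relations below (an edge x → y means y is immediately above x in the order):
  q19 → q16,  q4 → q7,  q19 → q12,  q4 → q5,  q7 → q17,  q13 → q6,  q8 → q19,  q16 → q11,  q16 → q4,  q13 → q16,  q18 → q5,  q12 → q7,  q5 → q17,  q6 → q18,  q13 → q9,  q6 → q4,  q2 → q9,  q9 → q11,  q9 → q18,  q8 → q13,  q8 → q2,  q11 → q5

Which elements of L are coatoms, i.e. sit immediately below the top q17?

q5, q7

The coatoms are exactly the elements covered by q17: q5, q7.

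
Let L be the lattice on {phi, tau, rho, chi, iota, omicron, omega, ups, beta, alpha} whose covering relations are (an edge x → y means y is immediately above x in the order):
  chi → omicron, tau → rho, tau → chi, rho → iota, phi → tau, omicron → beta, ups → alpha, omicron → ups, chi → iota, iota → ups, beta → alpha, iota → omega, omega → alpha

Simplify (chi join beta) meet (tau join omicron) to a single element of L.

chi ∨ beta = beta
tau ∨ omicron = omicron
beta ∧ omicron = omicron

omicron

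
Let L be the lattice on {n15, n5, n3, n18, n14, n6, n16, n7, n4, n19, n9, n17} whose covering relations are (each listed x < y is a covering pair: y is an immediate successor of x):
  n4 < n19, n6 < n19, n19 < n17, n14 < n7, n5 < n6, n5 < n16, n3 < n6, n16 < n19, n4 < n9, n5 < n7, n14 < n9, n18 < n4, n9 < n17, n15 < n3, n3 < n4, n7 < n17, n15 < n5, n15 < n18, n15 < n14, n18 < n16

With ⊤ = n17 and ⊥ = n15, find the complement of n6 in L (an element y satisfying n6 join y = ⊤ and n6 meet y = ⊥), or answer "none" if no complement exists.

n14

Need y with n6 ∨ y = n17 and n6 ∧ y = n15.
Checking each element gives: n14.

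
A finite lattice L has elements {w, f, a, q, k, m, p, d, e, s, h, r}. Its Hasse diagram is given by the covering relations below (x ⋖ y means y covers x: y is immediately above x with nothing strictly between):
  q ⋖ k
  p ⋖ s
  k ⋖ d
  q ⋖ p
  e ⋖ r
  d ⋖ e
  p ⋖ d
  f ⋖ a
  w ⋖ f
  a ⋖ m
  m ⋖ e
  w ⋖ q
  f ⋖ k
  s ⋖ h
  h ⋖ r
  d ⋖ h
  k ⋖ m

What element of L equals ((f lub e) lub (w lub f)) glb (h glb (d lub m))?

d

f ∨ e = e
w ∨ f = f
e ∨ f = e
d ∨ m = e
h ∧ e = d
e ∧ d = d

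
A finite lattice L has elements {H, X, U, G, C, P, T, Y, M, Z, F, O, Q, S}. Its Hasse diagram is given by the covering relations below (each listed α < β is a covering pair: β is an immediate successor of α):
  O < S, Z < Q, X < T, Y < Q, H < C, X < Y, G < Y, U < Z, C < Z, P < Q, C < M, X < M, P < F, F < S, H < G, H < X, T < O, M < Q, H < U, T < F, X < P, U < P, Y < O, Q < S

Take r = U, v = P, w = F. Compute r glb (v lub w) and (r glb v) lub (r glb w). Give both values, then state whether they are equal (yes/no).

U; U; yes

v lub w = F, so r glb (v lub w) = U glb F = U.
r glb v = U and r glb w = U, so (r glb v) lub (r glb w) = U lub U = U.
Equal: yes.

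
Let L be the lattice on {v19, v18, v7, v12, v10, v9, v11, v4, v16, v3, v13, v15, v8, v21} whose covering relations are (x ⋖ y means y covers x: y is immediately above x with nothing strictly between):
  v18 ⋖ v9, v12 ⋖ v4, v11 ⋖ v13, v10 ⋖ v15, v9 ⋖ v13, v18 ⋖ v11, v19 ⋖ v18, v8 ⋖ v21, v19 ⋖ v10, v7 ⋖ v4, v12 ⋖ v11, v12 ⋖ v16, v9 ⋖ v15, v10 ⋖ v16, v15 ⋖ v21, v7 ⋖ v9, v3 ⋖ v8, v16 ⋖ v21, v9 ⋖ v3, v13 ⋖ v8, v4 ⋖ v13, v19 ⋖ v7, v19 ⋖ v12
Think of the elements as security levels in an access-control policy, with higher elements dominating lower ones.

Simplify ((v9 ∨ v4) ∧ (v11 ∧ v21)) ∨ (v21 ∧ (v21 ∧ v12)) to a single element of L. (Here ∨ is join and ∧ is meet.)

v9 ∨ v4 = v13
v11 ∧ v21 = v11
v13 ∧ v11 = v11
v21 ∧ v12 = v12
v21 ∧ v12 = v12
v11 ∨ v12 = v11

v11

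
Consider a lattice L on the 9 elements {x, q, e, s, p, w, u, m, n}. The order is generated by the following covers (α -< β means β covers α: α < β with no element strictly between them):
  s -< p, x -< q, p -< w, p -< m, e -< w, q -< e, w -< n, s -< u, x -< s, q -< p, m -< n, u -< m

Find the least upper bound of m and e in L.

Common upper bounds of {m, e}: n.
The least among these is n.

n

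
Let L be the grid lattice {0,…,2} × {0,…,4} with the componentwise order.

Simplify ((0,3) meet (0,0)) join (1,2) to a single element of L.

(0,3) ∧ (0,0) = (0,0)
(0,0) ∨ (1,2) = (1,2)

(1,2)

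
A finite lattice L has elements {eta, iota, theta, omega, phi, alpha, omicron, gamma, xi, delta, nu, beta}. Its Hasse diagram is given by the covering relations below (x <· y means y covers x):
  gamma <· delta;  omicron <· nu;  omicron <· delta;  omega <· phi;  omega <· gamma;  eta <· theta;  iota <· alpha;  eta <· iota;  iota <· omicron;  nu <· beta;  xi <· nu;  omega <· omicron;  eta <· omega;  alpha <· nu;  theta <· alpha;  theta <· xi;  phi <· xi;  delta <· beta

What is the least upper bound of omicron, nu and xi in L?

nu

Common upper bounds of {omicron, nu, xi}: beta, nu.
The least among these is nu.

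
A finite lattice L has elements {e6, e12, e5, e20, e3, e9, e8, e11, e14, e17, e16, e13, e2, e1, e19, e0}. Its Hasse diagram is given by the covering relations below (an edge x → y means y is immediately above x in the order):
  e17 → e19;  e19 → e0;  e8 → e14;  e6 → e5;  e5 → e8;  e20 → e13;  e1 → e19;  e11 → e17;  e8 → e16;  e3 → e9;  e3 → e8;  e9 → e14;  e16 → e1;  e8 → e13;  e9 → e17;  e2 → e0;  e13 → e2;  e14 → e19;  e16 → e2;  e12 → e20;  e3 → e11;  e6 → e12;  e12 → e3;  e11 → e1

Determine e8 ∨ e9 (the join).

e14

Common upper bounds of {e8, e9}: e0, e14, e19.
The least among these is e14.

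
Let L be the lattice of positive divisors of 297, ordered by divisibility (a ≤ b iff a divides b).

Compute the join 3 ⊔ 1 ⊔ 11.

33

Common upper bounds of {3, 1, 11}: 297, 33, 99.
The least among these is 33.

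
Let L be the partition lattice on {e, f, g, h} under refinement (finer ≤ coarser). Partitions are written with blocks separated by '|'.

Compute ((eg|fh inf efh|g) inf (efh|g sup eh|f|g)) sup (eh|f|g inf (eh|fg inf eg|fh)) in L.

e|fh|g

eg|fh ∧ efh|g = e|fh|g
efh|g ∨ eh|f|g = efh|g
e|fh|g ∧ efh|g = e|fh|g
eh|fg ∧ eg|fh = e|f|g|h
eh|f|g ∧ e|f|g|h = e|f|g|h
e|fh|g ∨ e|f|g|h = e|fh|g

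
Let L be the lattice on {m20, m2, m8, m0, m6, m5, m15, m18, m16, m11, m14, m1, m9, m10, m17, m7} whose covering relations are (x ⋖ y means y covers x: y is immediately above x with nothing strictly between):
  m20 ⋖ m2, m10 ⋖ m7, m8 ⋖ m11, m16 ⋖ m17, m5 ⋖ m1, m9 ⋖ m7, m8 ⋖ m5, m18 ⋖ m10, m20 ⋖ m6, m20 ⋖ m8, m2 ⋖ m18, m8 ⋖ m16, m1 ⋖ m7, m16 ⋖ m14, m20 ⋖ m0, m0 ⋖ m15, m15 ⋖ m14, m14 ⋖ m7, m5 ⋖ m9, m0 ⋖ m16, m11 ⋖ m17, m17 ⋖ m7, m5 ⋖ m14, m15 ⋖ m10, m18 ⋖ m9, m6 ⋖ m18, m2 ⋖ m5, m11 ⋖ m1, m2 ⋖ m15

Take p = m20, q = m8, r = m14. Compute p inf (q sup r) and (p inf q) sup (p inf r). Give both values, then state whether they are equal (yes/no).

q sup r = m14, so p inf (q sup r) = m20 inf m14 = m20.
p inf q = m20 and p inf r = m20, so (p inf q) sup (p inf r) = m20 sup m20 = m20.
Equal: yes.

m20; m20; yes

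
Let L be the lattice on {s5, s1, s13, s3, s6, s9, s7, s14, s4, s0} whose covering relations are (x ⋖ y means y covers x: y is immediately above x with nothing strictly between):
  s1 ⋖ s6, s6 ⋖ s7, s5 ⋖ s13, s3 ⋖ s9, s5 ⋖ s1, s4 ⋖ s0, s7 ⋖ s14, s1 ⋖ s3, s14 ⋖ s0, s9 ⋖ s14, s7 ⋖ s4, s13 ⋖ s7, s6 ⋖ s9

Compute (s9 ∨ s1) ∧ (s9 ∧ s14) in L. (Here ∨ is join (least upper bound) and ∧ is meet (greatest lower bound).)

s9

s9 ∨ s1 = s9
s9 ∧ s14 = s9
s9 ∧ s9 = s9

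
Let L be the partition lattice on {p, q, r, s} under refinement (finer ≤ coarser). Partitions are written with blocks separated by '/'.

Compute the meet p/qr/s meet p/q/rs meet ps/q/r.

p/q/r/s

The meet (common refinement) of p/qr/s, p/q/rs, ps/q/r intersects blocks pairwise, giving p/q/r/s.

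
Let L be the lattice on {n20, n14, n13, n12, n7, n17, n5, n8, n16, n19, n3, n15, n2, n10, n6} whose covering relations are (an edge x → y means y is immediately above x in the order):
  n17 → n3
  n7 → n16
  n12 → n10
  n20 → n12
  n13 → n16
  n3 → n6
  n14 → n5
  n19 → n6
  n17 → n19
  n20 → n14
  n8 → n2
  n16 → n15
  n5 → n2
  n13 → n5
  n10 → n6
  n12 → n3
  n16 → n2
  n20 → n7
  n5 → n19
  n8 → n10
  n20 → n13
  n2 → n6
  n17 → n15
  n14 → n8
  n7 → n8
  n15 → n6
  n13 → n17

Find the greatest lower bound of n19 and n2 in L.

Common lower bounds of {n19, n2}: n13, n14, n20, n5.
The greatest among these is n5.

n5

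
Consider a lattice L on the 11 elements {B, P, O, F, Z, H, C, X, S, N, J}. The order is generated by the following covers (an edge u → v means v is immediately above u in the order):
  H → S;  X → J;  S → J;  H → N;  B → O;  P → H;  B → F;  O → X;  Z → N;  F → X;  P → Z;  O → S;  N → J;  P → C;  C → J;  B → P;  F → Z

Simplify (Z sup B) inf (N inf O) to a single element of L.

B

Z ∨ B = Z
N ∧ O = B
Z ∧ B = B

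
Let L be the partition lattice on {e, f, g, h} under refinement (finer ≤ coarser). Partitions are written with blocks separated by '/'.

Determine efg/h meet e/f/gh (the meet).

Common lower bounds of {efg/h, e/f/gh}: e/f/g/h.
The greatest among these is e/f/g/h.

e/f/g/h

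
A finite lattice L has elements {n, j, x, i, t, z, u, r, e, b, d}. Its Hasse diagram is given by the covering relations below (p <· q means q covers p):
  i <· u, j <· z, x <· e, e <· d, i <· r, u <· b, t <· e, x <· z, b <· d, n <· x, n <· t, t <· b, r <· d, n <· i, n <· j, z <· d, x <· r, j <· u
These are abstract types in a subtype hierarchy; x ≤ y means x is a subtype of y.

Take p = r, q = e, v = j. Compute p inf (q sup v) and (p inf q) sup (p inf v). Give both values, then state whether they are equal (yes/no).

q sup v = d, so p inf (q sup v) = r inf d = r.
p inf q = x and p inf v = n, so (p inf q) sup (p inf v) = x sup n = x.
Equal: no.

r; x; no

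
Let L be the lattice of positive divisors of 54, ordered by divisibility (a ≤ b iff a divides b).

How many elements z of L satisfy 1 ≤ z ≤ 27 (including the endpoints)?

4

The interval [1, 27] = {1, 27, 3, 9}, which has 4 elements.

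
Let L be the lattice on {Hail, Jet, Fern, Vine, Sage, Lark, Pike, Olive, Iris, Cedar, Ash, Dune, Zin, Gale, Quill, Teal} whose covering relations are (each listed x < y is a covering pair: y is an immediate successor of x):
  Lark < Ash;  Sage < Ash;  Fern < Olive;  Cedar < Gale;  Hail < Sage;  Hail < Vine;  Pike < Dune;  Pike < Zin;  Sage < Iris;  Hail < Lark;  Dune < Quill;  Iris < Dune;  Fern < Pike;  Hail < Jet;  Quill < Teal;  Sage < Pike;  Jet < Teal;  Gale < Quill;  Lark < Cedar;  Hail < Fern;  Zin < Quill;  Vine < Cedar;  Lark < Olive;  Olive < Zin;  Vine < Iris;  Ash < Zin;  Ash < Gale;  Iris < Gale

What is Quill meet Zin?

Common lower bounds of {Quill, Zin}: Ash, Fern, Hail, Lark, Olive, Pike, Sage, Zin.
The greatest among these is Zin.

Zin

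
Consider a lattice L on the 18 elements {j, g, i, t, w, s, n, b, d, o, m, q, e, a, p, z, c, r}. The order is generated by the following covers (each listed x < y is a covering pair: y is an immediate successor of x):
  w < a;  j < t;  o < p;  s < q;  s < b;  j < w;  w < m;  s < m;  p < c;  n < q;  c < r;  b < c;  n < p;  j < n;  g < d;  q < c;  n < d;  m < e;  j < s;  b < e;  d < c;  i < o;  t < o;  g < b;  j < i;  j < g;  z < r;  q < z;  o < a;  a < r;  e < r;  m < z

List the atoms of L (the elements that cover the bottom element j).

g, i, n, s, t, w

The atoms are exactly the elements that cover j: g, i, n, s, t, w.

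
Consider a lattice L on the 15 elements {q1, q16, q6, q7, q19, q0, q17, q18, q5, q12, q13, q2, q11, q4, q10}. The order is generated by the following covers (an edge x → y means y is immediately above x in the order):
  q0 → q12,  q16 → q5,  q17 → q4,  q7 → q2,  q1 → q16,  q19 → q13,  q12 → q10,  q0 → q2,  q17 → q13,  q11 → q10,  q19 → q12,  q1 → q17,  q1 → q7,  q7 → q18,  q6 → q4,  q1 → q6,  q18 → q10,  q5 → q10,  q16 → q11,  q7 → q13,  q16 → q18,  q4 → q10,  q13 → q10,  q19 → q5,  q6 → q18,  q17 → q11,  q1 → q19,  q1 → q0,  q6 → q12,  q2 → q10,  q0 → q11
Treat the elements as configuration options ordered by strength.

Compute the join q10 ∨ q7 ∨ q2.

Common upper bounds of {q10, q7, q2}: q10.
The least among these is q10.

q10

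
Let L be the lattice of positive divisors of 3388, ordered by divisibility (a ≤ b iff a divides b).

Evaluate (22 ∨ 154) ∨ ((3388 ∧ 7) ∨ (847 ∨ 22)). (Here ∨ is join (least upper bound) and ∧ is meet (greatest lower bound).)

22 ∨ 154 = 154
3388 ∧ 7 = 7
847 ∨ 22 = 1694
7 ∨ 1694 = 1694
154 ∨ 1694 = 1694

1694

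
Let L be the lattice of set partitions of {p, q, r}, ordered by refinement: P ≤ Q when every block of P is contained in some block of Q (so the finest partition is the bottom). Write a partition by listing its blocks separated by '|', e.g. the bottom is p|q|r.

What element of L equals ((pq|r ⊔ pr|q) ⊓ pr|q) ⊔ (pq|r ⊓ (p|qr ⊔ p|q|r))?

pq|r ∨ pr|q = pqr
pqr ∧ pr|q = pr|q
p|qr ∨ p|q|r = p|qr
pq|r ∧ p|qr = p|q|r
pr|q ∨ p|q|r = pr|q

pr|q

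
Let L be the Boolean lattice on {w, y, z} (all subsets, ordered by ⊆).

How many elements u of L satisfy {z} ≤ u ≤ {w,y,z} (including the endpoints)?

The interval [{z}, {w,y,z}] = {{w,y,z}, {w,z}, {y,z}, {z}}, which has 4 elements.

4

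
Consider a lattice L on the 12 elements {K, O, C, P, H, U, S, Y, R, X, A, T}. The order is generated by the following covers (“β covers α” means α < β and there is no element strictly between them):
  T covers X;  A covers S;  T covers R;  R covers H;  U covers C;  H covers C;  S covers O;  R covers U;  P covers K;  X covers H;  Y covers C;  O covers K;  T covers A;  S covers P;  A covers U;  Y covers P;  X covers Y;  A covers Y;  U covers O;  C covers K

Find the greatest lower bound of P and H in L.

Common lower bounds of {P, H}: K.
The greatest among these is K.

K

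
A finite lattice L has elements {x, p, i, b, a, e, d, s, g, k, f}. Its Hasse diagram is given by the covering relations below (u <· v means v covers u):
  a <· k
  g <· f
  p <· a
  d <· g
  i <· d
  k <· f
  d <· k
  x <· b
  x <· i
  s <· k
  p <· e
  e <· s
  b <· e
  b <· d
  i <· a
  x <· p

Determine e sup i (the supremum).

k

Common upper bounds of {e, i}: f, k.
The least among these is k.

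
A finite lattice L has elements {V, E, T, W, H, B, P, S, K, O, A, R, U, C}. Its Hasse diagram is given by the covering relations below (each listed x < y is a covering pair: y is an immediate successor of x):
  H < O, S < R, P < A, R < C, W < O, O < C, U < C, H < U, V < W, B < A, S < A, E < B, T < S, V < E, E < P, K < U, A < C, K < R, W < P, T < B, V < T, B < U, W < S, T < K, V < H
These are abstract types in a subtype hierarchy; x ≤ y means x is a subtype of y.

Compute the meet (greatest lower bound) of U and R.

Common lower bounds of {U, R}: K, T, V.
The greatest among these is K.

K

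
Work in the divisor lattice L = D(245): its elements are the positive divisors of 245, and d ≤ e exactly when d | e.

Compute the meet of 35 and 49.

7

In the divisibility order, the meet is the greatest common divisor: gcd(35, 49) = 7.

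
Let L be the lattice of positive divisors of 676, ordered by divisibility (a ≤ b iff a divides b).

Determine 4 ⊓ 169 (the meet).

1

In the divisibility order, the meet is the greatest common divisor: gcd(4, 169) = 1.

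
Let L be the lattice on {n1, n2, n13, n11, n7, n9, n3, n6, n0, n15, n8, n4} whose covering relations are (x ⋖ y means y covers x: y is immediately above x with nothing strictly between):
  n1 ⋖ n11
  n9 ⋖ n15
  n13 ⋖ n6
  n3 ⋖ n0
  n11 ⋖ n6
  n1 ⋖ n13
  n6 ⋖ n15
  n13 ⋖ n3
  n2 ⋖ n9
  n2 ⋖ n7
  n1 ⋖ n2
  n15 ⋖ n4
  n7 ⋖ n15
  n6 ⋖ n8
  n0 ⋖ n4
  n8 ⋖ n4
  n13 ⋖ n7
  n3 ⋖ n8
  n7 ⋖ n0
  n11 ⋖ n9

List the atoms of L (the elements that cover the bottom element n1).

n11, n13, n2

The atoms are exactly the elements that cover n1: n11, n13, n2.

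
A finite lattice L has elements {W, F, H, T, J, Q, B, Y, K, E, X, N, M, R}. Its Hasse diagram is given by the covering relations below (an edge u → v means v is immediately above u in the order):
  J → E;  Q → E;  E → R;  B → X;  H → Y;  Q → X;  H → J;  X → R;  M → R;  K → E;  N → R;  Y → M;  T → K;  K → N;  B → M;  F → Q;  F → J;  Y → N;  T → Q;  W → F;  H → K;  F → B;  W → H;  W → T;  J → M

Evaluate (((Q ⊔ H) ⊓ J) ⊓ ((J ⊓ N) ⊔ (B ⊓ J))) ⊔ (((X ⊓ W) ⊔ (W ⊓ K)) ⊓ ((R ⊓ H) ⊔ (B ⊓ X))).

J

Q ∨ H = E
E ∧ J = J
J ∧ N = H
B ∧ J = F
H ∨ F = J
J ∧ J = J
X ∧ W = W
W ∧ K = W
W ∨ W = W
R ∧ H = H
B ∧ X = B
H ∨ B = M
W ∧ M = W
J ∨ W = J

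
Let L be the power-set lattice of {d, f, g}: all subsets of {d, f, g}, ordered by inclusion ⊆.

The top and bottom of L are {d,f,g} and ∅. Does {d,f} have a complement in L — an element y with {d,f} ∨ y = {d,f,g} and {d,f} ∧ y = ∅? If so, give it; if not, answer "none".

{g}

Need y with {d,f} ∨ y = {d,f,g} and {d,f} ∧ y = ∅.
Checking each element gives: {g}.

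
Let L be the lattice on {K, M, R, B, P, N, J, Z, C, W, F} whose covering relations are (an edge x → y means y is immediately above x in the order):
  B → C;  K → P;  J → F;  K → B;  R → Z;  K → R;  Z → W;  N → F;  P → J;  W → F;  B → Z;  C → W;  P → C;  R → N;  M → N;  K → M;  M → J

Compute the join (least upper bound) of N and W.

F

Common upper bounds of {N, W}: F.
The least among these is F.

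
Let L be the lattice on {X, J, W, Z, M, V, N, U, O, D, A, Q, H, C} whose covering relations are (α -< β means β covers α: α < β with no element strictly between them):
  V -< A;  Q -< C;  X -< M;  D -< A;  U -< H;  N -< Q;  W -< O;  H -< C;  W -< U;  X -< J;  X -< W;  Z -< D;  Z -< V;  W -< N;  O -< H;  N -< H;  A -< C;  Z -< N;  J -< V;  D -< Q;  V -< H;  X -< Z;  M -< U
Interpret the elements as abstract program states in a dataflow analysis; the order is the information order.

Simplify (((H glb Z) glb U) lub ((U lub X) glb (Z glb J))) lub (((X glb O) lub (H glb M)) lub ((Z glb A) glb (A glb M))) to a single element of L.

H ∧ Z = Z
Z ∧ U = X
U ∨ X = U
Z ∧ J = X
U ∧ X = X
X ∨ X = X
X ∧ O = X
H ∧ M = M
X ∨ M = M
Z ∧ A = Z
A ∧ M = X
Z ∧ X = X
M ∨ X = M
X ∨ M = M

M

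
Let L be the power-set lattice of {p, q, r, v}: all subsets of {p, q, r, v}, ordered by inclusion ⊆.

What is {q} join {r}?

Common upper bounds of {{q}, {r}}: {p,q,r,v}, {p,q,r}, {q,r,v}, {q,r}.
The least among these is {q,r}.

{q,r}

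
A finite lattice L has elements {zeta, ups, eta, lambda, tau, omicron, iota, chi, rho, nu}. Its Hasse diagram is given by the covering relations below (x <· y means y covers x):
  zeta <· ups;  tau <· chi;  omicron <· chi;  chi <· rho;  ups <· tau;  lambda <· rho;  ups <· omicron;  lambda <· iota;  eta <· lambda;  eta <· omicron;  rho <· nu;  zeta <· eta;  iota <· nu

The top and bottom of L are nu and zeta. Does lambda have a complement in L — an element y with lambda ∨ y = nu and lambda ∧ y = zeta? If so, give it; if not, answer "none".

For every candidate y, either lambda ∨ y ≠ nu or lambda ∧ y ≠ zeta; no complement exists.

none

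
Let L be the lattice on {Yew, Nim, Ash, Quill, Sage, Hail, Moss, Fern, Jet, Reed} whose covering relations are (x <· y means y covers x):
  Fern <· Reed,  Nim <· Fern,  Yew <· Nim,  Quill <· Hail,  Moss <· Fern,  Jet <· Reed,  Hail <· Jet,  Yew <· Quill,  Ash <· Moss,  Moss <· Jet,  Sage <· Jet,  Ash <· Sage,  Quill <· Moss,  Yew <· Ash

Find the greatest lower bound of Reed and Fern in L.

Common lower bounds of {Reed, Fern}: Ash, Fern, Moss, Nim, Quill, Yew.
The greatest among these is Fern.

Fern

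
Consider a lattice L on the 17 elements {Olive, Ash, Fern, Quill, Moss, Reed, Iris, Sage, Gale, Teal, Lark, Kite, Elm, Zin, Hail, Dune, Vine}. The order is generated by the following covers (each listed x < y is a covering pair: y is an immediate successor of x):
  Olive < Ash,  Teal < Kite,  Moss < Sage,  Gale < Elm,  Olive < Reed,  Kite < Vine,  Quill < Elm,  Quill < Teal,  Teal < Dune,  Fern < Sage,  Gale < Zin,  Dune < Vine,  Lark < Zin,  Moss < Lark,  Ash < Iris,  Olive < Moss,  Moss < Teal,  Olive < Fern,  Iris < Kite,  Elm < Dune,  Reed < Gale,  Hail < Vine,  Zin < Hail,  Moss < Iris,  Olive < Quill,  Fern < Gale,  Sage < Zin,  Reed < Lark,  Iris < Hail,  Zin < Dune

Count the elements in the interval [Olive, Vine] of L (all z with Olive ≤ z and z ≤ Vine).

The interval [Olive, Vine] = {Ash, Dune, Elm, Fern, Gale, Hail, Iris, Kite, Lark, Moss, Olive, Quill, Reed, Sage, Teal, Vine, Zin}, which has 17 elements.

17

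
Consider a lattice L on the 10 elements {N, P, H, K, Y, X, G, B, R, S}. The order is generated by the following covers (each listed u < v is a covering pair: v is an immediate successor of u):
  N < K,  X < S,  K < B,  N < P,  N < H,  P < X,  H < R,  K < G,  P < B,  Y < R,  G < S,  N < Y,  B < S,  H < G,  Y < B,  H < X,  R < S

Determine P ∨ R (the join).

S

Common upper bounds of {P, R}: S.
The least among these is S.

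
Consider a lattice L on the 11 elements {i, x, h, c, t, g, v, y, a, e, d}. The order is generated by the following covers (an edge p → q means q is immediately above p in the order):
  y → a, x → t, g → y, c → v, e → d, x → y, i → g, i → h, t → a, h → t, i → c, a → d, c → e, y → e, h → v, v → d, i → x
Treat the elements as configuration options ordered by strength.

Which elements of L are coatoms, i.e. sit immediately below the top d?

a, e, v

The coatoms are exactly the elements covered by d: a, e, v.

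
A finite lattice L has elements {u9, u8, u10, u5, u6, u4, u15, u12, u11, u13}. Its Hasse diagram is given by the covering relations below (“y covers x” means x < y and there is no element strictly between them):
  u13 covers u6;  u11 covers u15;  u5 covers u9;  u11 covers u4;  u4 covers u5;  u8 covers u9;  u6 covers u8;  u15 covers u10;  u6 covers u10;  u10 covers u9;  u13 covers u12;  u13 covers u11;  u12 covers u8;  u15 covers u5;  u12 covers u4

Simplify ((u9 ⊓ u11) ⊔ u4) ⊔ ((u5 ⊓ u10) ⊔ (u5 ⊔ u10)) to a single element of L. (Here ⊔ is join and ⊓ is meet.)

u9 ∧ u11 = u9
u9 ∨ u4 = u4
u5 ∧ u10 = u9
u5 ∨ u10 = u15
u9 ∨ u15 = u15
u4 ∨ u15 = u11

u11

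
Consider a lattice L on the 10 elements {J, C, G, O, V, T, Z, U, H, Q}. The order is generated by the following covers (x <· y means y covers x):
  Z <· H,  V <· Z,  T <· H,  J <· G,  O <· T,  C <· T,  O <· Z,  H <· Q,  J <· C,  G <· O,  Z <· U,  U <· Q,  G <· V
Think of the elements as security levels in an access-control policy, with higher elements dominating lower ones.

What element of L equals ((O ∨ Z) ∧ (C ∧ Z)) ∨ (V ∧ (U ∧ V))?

O ∨ Z = Z
C ∧ Z = J
Z ∧ J = J
U ∧ V = V
V ∧ V = V
J ∨ V = V

V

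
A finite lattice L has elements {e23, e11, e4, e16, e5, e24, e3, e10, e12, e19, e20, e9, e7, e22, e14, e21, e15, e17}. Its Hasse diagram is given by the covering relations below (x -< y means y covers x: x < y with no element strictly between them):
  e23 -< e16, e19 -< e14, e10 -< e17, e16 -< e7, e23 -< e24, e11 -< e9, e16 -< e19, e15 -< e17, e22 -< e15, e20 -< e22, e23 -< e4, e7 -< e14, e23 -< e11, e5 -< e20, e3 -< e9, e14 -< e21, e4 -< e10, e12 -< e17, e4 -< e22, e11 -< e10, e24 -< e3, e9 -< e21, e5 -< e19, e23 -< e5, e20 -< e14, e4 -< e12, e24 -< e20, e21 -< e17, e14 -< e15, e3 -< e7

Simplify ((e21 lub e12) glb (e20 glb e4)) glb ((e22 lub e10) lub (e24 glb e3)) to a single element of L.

e23

e21 ∨ e12 = e17
e20 ∧ e4 = e23
e17 ∧ e23 = e23
e22 ∨ e10 = e17
e24 ∧ e3 = e24
e17 ∨ e24 = e17
e23 ∧ e17 = e23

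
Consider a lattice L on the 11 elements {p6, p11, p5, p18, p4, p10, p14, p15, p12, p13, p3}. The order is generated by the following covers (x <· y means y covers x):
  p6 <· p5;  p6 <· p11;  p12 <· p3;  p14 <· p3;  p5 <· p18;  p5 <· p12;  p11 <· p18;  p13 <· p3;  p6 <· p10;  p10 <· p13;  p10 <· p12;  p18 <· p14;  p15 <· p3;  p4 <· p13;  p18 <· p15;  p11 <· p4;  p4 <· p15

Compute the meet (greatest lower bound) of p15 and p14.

p18

Common lower bounds of {p15, p14}: p11, p18, p5, p6.
The greatest among these is p18.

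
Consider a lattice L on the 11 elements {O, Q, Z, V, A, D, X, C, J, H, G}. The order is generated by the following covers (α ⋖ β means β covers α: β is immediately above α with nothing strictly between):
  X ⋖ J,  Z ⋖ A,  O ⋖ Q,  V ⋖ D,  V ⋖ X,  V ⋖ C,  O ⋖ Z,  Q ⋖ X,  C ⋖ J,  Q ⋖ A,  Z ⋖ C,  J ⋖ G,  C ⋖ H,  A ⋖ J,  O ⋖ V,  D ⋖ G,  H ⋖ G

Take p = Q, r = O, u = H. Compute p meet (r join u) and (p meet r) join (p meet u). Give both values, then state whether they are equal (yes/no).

O; O; yes

r join u = H, so p meet (r join u) = Q meet H = O.
p meet r = O and p meet u = O, so (p meet r) join (p meet u) = O join O = O.
Equal: yes.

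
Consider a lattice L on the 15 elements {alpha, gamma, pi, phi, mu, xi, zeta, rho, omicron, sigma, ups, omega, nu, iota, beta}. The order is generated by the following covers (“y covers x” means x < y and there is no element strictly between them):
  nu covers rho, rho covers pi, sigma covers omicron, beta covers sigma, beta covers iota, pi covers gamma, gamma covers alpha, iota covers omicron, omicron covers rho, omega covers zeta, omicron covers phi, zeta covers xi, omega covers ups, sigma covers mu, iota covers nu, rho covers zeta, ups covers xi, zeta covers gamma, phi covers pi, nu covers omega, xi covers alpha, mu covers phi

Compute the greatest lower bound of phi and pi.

pi

Common lower bounds of {phi, pi}: alpha, gamma, pi.
The greatest among these is pi.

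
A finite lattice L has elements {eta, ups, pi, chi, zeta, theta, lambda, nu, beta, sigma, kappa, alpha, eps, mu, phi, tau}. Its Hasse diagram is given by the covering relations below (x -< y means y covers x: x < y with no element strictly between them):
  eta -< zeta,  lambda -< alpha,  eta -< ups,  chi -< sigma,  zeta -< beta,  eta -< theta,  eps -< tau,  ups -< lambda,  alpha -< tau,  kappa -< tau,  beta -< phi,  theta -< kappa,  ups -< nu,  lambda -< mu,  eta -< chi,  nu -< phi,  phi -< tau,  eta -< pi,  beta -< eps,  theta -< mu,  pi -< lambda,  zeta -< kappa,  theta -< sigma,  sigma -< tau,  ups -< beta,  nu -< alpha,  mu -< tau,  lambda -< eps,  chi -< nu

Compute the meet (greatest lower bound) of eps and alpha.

lambda

Common lower bounds of {eps, alpha}: eta, lambda, pi, ups.
The greatest among these is lambda.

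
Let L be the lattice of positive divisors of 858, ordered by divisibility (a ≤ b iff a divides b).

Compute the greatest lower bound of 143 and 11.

11

In the divisibility order, the meet is the greatest common divisor: gcd(143, 11) = 11.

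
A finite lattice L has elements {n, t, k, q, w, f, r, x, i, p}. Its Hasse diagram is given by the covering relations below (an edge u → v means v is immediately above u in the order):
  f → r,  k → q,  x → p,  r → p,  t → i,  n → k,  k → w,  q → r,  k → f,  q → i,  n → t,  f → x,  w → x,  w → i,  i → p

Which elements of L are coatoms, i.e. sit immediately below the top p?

The coatoms are exactly the elements covered by p: i, r, x.

i, r, x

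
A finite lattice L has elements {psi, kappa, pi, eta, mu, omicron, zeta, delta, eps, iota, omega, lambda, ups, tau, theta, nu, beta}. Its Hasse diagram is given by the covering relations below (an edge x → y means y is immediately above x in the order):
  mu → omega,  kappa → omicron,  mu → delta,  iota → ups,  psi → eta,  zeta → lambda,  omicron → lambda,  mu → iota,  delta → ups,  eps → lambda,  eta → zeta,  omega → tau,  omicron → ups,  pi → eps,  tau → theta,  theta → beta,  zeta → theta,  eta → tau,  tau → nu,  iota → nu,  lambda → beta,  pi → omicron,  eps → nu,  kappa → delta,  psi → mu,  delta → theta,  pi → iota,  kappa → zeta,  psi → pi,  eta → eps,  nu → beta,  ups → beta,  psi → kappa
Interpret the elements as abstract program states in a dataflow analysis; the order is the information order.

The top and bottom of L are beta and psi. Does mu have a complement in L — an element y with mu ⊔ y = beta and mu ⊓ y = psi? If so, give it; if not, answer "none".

Need y with mu ∨ y = beta and mu ∧ y = psi.
Checking each element gives: lambda.

lambda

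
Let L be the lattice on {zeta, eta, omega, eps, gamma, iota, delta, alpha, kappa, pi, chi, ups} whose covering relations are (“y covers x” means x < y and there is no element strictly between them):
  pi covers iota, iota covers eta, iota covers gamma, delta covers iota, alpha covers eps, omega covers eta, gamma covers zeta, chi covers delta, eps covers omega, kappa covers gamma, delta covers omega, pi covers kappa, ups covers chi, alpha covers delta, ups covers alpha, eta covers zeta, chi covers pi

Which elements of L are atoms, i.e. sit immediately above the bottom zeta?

eta, gamma

The atoms are exactly the elements that cover zeta: eta, gamma.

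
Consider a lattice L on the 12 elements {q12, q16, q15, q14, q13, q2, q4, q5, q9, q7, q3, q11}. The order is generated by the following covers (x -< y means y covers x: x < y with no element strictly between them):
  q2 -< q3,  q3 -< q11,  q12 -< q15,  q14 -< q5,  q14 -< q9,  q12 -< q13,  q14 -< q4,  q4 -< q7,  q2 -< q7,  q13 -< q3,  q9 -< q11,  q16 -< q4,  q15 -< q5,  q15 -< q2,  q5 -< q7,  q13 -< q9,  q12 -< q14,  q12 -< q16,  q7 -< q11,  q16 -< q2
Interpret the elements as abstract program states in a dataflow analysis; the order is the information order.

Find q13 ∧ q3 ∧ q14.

q12

Common lower bounds of {q13, q3, q14}: q12.
The greatest among these is q12.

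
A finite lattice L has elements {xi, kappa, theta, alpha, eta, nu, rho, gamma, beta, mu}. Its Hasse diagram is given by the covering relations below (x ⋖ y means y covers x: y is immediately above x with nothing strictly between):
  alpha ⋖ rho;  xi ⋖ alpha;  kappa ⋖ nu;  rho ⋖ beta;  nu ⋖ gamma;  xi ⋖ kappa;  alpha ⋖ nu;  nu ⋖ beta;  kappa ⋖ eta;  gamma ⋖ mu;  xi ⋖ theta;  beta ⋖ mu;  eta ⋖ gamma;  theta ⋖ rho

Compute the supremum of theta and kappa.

Common upper bounds of {theta, kappa}: beta, mu.
The least among these is beta.

beta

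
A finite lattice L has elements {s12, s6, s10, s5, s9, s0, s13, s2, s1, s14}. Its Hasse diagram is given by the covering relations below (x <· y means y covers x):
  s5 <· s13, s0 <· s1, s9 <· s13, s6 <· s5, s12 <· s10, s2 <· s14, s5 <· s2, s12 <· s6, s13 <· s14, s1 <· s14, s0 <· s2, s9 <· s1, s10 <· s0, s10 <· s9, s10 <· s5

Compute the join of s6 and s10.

s5

Common upper bounds of {s6, s10}: s13, s14, s2, s5.
The least among these is s5.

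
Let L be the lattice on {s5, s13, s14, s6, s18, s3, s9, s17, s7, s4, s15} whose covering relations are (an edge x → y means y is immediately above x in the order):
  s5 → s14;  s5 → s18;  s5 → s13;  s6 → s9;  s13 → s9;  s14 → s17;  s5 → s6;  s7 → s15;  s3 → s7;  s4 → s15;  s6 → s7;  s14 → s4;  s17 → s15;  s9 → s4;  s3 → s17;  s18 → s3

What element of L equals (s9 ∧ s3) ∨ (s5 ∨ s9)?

s9

s9 ∧ s3 = s5
s5 ∨ s9 = s9
s5 ∨ s9 = s9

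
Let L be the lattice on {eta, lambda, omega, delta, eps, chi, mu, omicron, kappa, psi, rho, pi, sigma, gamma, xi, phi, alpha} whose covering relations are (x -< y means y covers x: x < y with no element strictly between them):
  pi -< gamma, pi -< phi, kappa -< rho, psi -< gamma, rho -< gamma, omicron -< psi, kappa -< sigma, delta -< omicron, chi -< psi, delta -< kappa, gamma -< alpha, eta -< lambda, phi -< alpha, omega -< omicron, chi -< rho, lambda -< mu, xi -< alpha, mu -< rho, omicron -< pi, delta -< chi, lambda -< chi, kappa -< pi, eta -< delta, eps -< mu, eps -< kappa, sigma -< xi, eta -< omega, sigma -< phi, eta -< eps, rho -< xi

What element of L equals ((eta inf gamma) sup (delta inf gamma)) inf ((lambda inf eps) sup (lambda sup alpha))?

delta

eta ∧ gamma = eta
delta ∧ gamma = delta
eta ∨ delta = delta
lambda ∧ eps = eta
lambda ∨ alpha = alpha
eta ∨ alpha = alpha
delta ∧ alpha = delta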